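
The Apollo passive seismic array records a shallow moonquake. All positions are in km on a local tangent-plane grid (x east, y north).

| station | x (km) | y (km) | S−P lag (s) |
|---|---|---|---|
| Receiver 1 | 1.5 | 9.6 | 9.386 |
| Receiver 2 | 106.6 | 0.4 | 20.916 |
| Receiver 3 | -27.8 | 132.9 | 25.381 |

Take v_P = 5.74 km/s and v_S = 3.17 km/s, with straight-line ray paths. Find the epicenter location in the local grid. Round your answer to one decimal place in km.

Distance from S−P lag: d = Δt · v_P v_S / (v_P − v_S) = Δt · (5.74·3.17)/(5.74−3.17) ≈ 7.0801·Δt.
So d_Receiver 1 = 66.45, d_Receiver 2 = 148.09, d_Receiver 3 = 179.70 km.
Circle about each station: (x − 1.5)² + (y − 9.6)² = 66.45²; (x − 106.6)² + (y − 0.4)² = 148.09²; (x + 27.8)² + (y − 132.9)² = 179.70².
Subtracting the Receiver 1 equation from the Receiver 2 and Receiver 3 equations removes the quadratic terms:
210.2 x − 18.4 y = -6245.74
-58.6 x + 246.6 y = -9535.65
Solving the 2×2 system: x ≈ -33.8, y ≈ -46.7 km.

x ≈ -33.8 km, y ≈ -46.7 km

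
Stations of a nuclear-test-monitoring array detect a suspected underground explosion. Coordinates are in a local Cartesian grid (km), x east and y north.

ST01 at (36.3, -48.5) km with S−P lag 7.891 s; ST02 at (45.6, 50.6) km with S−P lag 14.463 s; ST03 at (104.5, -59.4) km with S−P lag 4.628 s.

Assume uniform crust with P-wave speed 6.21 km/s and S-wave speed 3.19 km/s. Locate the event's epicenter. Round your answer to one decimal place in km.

Distance from S−P lag: d = Δt · v_P v_S / (v_P − v_S) = Δt · (6.21·3.19)/(6.21−3.19) ≈ 6.5596·Δt.
So d_ST01 = 51.76, d_ST02 = 94.87, d_ST03 = 30.36 km.
Circle about each station: (x − 36.3)² + (y + 48.5)² = 51.76²; (x − 45.6)² + (y − 50.6)² = 94.87²; (x − 104.5)² + (y + 59.4)² = 30.36².
Subtracting pairs of circle equations eliminates x²+y² and gives linear equations (the radical axes):
18.6 x + 198.2 y = -5351.44
136.4 x − 21.8 y = 12536.04
Solving the 2×2 system: x ≈ 86.3, y ≈ -35.1 km.

86.3 km east, -35.1 km north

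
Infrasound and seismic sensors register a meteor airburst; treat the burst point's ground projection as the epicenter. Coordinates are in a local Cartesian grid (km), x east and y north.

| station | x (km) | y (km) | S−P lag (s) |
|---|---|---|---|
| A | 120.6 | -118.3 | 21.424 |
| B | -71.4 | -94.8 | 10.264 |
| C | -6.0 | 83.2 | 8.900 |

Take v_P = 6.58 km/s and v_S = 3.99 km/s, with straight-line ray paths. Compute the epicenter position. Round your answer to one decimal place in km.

Distance from S−P lag: d = Δt · v_P v_S / (v_P − v_S) = Δt · (6.58·3.99)/(6.58−3.99) ≈ 10.1368·Δt.
So d_A = 217.17, d_B = 104.04, d_C = 90.22 km.
Circle about each station: (x − 120.6)² + (y + 118.3)² = 217.17²; (x + 71.4)² + (y + 94.8)² = 104.04²; (x + 6.0)² + (y − 83.2)² = 90.22².
Subtracting pairs of circle equations eliminates x²+y² and gives linear equations (the radical axes):
-384.0 x + 47.0 y = 21884.24
-253.2 x + 403.0 y = 17442.15
Solving the 2×2 system: x ≈ -56.0, y ≈ 8.1 km.

x ≈ -56.0 km, y ≈ 8.1 km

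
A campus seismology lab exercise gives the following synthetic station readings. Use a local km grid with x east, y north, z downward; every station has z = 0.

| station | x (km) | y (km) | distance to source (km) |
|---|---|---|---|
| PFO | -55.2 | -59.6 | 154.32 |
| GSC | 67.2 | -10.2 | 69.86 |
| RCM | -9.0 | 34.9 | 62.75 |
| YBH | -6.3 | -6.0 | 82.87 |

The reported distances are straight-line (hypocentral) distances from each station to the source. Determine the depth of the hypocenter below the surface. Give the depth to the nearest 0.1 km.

19.6 km

Each station gives a sphere (x−x_i)² + (y−y_i)² + z² = d_i² (stations at z=0).
Subtracting the PFO sphere from GSC and RCM: z² cancels, leaving linear equations in x and y:
244.8 x + 98.8 y = 16954.92
92.4 x + 189.0 y = 14576.91
Solving: x ≈ 47.506, y ≈ 53.901 km (keep extra digits for the depth step; rounded: 47.5, 53.9).
Then from the PFO sphere: z² = 154.32² − (x + 55.2)² − (y + 59.6)² with x = 47.506, y = 53.901, so z ≈ 19.587 ≈ 19.6 km.
Check against YBH (with the unrounded solution): distance 82.87 ≈ 82.87 km. ✓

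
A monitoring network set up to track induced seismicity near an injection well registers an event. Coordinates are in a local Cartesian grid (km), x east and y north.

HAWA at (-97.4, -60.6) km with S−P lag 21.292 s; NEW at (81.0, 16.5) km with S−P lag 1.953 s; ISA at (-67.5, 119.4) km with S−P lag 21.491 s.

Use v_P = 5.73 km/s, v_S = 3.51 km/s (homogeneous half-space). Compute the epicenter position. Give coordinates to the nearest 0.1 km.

x ≈ 85.9 km, y ≈ -0.5 km

Distance from S−P lag: d = Δt · v_P v_S / (v_P − v_S) = Δt · (5.73·3.51)/(5.73−3.51) ≈ 9.0596·Δt.
So d_HAWA = 192.90, d_NEW = 17.69, d_ISA = 194.70 km.
Circle about each station: (x + 97.4)² + (y + 60.6)² = 192.90²; (x − 81.0)² + (y − 16.5)² = 17.69²; (x + 67.5)² + (y − 119.4)² = 194.70².
Subtracting the HAWA equation from the NEW and ISA equations removes the quadratic terms:
356.8 x + 154.2 y = 30571.60
59.8 x + 360.0 y = 4955.81
Solving the 2×2 system: x ≈ 85.9, y ≈ -0.5 km.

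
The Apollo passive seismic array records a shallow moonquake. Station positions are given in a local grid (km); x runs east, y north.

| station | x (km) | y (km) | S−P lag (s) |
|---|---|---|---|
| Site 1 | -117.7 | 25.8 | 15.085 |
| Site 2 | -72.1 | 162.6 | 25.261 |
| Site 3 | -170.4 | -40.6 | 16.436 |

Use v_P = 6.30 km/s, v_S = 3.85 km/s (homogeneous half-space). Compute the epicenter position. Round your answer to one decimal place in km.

x ≈ -12.6 km, y ≈ -80.3 km

Distance from S−P lag: d = Δt · v_P v_S / (v_P − v_S) = Δt · (6.30·3.85)/(6.30−3.85) ≈ 9.9000·Δt.
So d_Site 1 = 149.34, d_Site 2 = 250.08, d_Site 3 = 162.72 km.
Circle about each station: (x + 117.7)² + (y − 25.8)² = 149.34²; (x + 72.1)² + (y − 162.6)² = 250.08²; (x + 170.4)² + (y + 40.6)² = 162.72².
Subtracting the Site 1 equation from the Site 2 and Site 3 equations removes the quadratic terms:
91.2 x + 273.6 y = -23119.33
-105.4 x − 132.8 y = 11990.23
Solving the 2×2 system: x ≈ -12.6, y ≈ -80.3 km.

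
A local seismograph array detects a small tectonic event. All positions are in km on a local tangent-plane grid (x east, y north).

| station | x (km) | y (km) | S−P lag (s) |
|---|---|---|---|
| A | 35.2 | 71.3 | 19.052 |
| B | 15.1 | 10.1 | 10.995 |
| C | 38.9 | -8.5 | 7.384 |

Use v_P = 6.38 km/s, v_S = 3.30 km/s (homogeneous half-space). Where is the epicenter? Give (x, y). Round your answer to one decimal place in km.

x ≈ 45.8 km, y ≈ -58.5 km

Distance from S−P lag: d = Δt · v_P v_S / (v_P − v_S) = Δt · (6.38·3.30)/(6.38−3.30) ≈ 6.8357·Δt.
So d_A = 130.23, d_B = 75.16, d_C = 50.47 km.
Circle about each station: (x − 35.2)² + (y − 71.3)² = 130.23²; (x − 15.1)² + (y − 10.1)² = 75.16²; (x − 38.9)² + (y + 8.5)² = 50.47².
Subtracting the A equation from the B and C equations removes the quadratic terms:
-40.2 x − 122.4 y = 5318.12
7.4 x − 159.6 y = 9675.36
Solving the 2×2 system: x ≈ 45.8, y ≈ -58.5 km.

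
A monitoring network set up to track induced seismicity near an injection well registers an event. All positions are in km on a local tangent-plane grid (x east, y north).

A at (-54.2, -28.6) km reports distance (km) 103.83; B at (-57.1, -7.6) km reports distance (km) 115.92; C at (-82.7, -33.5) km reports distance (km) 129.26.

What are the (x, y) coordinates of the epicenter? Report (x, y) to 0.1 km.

Circle about each station: (x + 54.2)² + (y + 28.6)² = 103.83²; (x + 57.1)² + (y + 7.6)² = 115.92²; (x + 82.7)² + (y + 33.5)² = 129.26².
Subtracting pairs of circle equations eliminates x²+y² and gives linear equations (the radical axes):
-5.8 x + 42.0 y = -3094.21
-57.0 x − 9.8 y = -1721.54
Solving the 2×2 system: x ≈ 41.9, y ≈ -67.9 km.

x ≈ 41.9 km, y ≈ -67.9 km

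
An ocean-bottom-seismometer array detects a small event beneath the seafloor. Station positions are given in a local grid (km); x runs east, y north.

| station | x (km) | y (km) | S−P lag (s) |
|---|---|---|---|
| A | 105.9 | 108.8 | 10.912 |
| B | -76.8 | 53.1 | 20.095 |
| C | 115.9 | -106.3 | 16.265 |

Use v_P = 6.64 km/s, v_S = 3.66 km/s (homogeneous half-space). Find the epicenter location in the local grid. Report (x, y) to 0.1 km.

84.2 km east, 22.5 km north

Distance from S−P lag: d = Δt · v_P v_S / (v_P − v_S) = Δt · (6.64·3.66)/(6.64−3.66) ≈ 8.1552·Δt.
So d_A = 88.99, d_B = 163.88, d_C = 132.64 km.
Circle about each station: (x − 105.9)² + (y − 108.8)² = 88.99²; (x + 76.8)² + (y − 53.1)² = 163.88²; (x − 115.9)² + (y + 106.3)² = 132.64².
Subtracting pairs of circle equations eliminates x²+y² and gives linear equations (the radical axes):
-365.4 x − 111.4 y = -33271.83
20.0 x − 430.2 y = -7993.90
Solving the 2×2 system: x ≈ 84.2, y ≈ 22.5 km.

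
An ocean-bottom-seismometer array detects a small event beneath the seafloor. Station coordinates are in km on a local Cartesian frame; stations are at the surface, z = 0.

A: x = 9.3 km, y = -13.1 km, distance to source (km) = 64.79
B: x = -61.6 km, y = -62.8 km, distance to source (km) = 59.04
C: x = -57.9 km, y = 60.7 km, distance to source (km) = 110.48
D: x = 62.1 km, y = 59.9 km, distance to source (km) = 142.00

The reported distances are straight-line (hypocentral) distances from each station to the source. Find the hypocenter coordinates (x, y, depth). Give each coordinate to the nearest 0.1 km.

Each station gives a sphere (x−x_i)² + (y−y_i)² + z² = d_i² (stations at z=0).
Subtracting the A sphere from B and C: z² cancels, leaving linear equations in x and y:
-141.8 x − 99.4 y = 8192.32
-134.4 x + 147.6 y = -1229.29
Solving: x ≈ -31.701, y ≈ -37.194 km (keep extra digits for the depth step; rounded: -31.7, -37.2).
Then from the A sphere: z² = 64.79² − (x − 9.3)² − (y + 13.1)² with x = -31.701, y = -37.194, so z ≈ 44.002 ≈ 44.0 km.

(-31.7, -37.2, 44.0)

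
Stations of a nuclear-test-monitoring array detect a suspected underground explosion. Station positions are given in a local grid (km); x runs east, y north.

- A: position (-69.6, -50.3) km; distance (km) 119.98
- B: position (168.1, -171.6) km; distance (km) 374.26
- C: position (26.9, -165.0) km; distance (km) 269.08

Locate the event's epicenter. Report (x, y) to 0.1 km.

Circle about each station: (x + 69.6)² + (y + 50.3)² = 119.98²; (x − 168.1)² + (y + 171.6)² = 374.26²; (x − 26.9)² + (y + 165.0)² = 269.08².
Subtracting the A equation from the B and C equations removes the quadratic terms:
475.4 x − 242.6 y = -75345.43
193.0 x − 229.4 y = -37434.49
Solving the 2×2 system: x ≈ -131.8, y ≈ 52.3 km.
Check against A (with the unrounded x, y): √((x + 69.6)²+(y + 50.3)²) = 119.98 ≈ 119.98 km. ✓

-131.8 km east, 52.3 km north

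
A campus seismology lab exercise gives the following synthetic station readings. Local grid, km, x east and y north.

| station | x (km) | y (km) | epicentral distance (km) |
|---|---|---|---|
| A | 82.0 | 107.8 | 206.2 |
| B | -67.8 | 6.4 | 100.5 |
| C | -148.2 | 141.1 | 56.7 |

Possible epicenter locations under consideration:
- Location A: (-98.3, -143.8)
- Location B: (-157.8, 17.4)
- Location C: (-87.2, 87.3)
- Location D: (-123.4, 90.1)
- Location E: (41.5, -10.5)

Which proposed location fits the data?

Location D

For each candidate, compare |candidate − station| to the reported distance:
Location A: residuals A 103.3, B 52.8, C 232.5 → max 232.5 km
Location B: residuals A 50.1, B 9.8, C 67.4 → max 67.4 km
Location C: residuals A 35.8, B 17.3, C 24.6 → max 35.8 km
Location D: residuals A 0.0, B 0.0, C 0.0 → max 0.0 km
Location E: residuals A 81.2, B 10.1, C 186.1 → max 186.1 km
Only Location D has all residuals ≈ 0.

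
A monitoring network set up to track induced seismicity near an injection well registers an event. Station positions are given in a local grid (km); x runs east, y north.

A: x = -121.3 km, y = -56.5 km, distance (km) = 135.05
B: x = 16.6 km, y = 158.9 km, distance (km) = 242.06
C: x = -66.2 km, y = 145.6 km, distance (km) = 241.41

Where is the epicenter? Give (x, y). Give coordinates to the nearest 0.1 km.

(11.1, -83.1)

Circle about each station: (x + 121.3)² + (y + 56.5)² = 135.05²; (x − 16.6)² + (y − 158.9)² = 242.06²; (x + 66.2)² + (y − 145.6)² = 241.41².
Subtracting pairs of circle equations eliminates x²+y² and gives linear equations (the radical axes):
275.8 x + 430.8 y = -32735.71
110.2 x + 404.2 y = -32364.43
Solving the 2×2 system: x ≈ 11.1, y ≈ -83.1 km.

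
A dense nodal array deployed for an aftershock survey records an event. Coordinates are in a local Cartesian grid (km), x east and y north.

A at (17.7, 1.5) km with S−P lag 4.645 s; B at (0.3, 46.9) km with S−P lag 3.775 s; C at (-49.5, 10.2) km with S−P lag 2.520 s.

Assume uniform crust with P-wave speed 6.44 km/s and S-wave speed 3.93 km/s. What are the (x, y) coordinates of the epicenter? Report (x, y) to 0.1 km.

Distance from S−P lag: d = Δt · v_P v_S / (v_P − v_S) = Δt · (6.44·3.93)/(6.44−3.93) ≈ 10.0833·Δt.
So d_A = 46.84, d_B = 38.06, d_C = 25.41 km.
Circle about each station: (x − 17.7)² + (y − 1.5)² = 46.84²; (x − 0.3)² + (y − 46.9)² = 38.06²; (x + 49.5)² + (y − 10.2)² = 25.41².
Subtracting pairs of circle equations eliminates x²+y² and gives linear equations (the radical axes):
-34.8 x + 90.8 y = 2629.58
-134.4 x + 17.4 y = 3787.07
Solving the 2×2 system: x ≈ -25.7, y ≈ 19.1 km.

-25.7 km east, 19.1 km north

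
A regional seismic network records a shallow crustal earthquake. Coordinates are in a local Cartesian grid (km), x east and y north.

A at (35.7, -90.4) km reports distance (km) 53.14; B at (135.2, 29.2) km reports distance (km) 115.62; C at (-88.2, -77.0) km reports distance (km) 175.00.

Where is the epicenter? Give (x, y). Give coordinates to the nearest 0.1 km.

x ≈ 86.8 km, y ≈ -75.8 km

Circle about each station: (x − 35.7)² + (y + 90.4)² = 53.14²; (x − 135.2)² + (y − 29.2)² = 115.62²; (x + 88.2)² + (y + 77.0)² = 175.00².
Subtracting the A equation from the B and C equations removes the quadratic terms:
199.0 x + 239.2 y = -859.09
-247.8 x + 26.8 y = -23539.55
Solving the 2×2 system: x ≈ 86.8, y ≈ -75.8 km.
Check against A (with the unrounded x, y): √((x − 35.7)²+(y + 90.4)²) = 53.14 ≈ 53.14 km. ✓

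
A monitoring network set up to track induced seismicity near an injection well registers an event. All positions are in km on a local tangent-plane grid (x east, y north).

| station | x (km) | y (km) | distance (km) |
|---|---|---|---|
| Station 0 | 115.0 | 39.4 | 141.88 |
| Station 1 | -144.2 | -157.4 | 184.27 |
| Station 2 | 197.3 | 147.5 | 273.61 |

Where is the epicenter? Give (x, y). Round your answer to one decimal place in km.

Circle about each station: (x − 115.0)² + (y − 39.4)² = 141.88²; (x + 144.2)² + (y + 157.4)² = 184.27²; (x − 197.3)² + (y − 147.5)² = 273.61².
Subtracting the Station 0 equation from the Station 1 and Station 2 equations removes the quadratic terms:
-518.4 x − 393.6 y = 16965.54
164.6 x + 216.2 y = -8826.32
Solving the 2×2 system: x ≈ -4.1, y ≈ -37.7 km.

(-4.1, -37.7)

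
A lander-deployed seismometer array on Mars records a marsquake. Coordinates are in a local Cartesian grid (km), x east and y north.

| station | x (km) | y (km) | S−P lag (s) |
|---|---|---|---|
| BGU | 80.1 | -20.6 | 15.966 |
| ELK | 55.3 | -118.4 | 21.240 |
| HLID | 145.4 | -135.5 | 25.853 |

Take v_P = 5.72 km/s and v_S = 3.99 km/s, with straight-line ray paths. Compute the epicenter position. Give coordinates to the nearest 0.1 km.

(-59.3, 137.3)

Distance from S−P lag: d = Δt · v_P v_S / (v_P − v_S) = Δt · (5.72·3.99)/(5.72−3.99) ≈ 13.1924·Δt.
So d_BGU = 210.63, d_ELK = 280.21, d_HLID = 341.06 km.
Circle about each station: (x − 80.1)² + (y + 20.6)² = 210.63²; (x − 55.3)² + (y + 118.4)² = 280.21²; (x − 145.4)² + (y + 135.5)² = 341.06².
Subtracting the BGU equation from the ELK and HLID equations removes the quadratic terms:
-49.6 x − 195.6 y = -23916.37
130.6 x − 229.8 y = -39295.89
Solving the 2×2 system: x ≈ -59.3, y ≈ 137.3 km.
Check against BGU (with the unrounded x, y): √((x − 80.1)²+(y + 20.6)²) = 210.63 ≈ 210.63 km. ✓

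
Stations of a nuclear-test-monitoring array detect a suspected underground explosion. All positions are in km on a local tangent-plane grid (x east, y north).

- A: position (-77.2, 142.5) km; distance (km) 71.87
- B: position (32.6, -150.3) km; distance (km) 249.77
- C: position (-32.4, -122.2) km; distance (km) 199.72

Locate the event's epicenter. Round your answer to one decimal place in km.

-83.4 km east, 70.9 km north

Circle about each station: (x + 77.2)² + (y − 142.5)² = 71.87²; (x − 32.6)² + (y + 150.3)² = 249.77²; (x + 32.4)² + (y + 122.2)² = 199.72².
Subtracting the A equation from the B and C equations removes the quadratic terms:
219.6 x − 585.6 y = -59833.00
89.6 x − 529.4 y = -45006.27
Solving the 2×2 system: x ≈ -83.4, y ≈ 70.9 km.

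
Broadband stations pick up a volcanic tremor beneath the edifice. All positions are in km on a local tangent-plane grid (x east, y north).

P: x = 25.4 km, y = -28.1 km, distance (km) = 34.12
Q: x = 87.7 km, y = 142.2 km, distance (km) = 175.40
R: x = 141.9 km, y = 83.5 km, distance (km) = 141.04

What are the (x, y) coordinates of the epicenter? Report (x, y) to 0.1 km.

(59.4, -30.9)

Circle about each station: (x − 25.4)² + (y + 28.1)² = 34.12²; (x − 87.7)² + (y − 142.2)² = 175.40²; (x − 141.9)² + (y − 83.5)² = 141.04².
Subtracting the P equation from the Q and R equations removes the quadratic terms:
124.6 x + 340.6 y = -3123.63
233.0 x + 223.2 y = 6944.98
Solving the 2×2 system: x ≈ 59.4, y ≈ -30.9 km.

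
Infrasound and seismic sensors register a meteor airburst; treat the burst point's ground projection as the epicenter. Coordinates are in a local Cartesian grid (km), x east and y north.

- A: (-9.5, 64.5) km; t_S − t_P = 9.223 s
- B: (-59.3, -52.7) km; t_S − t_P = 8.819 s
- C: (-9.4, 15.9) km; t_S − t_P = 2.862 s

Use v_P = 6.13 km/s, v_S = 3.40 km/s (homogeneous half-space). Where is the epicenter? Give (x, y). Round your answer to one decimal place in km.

Distance from S−P lag: d = Δt · v_P v_S / (v_P − v_S) = Δt · (6.13·3.40)/(6.13−3.40) ≈ 7.6344·Δt.
So d_A = 70.41, d_B = 67.33, d_C = 21.85 km.
Circle about each station: (x + 9.5)² + (y − 64.5)² = 70.41²; (x + 59.3)² + (y + 52.7)² = 67.33²; (x + 9.4)² + (y − 15.9)² = 21.85².
Subtracting the A equation from the B and C equations removes the quadratic terms:
-99.6 x − 234.4 y = 2467.52
0.2 x − 97.2 y = 570.82
Solving the 2×2 system: x ≈ -10.9, y ≈ -5.9 km.

(-10.9, -5.9)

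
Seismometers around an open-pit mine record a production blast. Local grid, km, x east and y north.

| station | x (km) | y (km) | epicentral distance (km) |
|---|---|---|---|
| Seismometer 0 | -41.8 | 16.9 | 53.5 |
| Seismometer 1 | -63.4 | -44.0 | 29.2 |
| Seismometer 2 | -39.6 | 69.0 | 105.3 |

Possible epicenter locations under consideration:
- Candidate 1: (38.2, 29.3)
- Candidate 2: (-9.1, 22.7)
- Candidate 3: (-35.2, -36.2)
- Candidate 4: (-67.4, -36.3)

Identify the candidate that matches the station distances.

Candidate 3

For each candidate, compare |candidate − station| to the reported distance:
Candidate 1: residuals Seismometer 0 27.5, Seismometer 1 96.1, Seismometer 2 18.0 → max 96.1 km
Candidate 2: residuals Seismometer 0 20.3, Seismometer 1 56.8, Seismometer 2 49.9 → max 56.8 km
Candidate 3: residuals Seismometer 0 0.0, Seismometer 1 0.1, Seismometer 2 0.0 → max 0.1 km
Candidate 4: residuals Seismometer 0 5.5, Seismometer 1 20.5, Seismometer 2 3.6 → max 20.5 km
Only Candidate 3 has all residuals ≈ 0.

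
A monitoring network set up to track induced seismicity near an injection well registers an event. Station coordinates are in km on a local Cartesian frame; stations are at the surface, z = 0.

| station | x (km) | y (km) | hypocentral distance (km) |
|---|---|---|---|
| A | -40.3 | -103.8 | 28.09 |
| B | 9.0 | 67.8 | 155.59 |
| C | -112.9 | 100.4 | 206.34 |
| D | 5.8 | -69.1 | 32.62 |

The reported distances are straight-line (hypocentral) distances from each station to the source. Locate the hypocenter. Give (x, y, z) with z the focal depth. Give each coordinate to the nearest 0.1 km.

Each station gives a sphere (x−x_i)² + (y−y_i)² + z² = d_i² (stations at z=0).
Subtracting the A sphere from B and C: z² cancels, leaving linear equations in x and y:
98.6 x + 343.2 y = -31139.89
-145.2 x + 408.4 y = -31359.11
Solving: x ≈ -21.699, y ≈ -84.500 km (keep extra digits for the depth step; rounded: -21.7, -84.5).
Then from the A sphere: z² = 28.09² − (x + 40.3)² − (y + 103.8)² with x = -21.699, y = -84.500, so z ≈ 8.400 ≈ 8.4 km.

(-21.7, -84.5, 8.4)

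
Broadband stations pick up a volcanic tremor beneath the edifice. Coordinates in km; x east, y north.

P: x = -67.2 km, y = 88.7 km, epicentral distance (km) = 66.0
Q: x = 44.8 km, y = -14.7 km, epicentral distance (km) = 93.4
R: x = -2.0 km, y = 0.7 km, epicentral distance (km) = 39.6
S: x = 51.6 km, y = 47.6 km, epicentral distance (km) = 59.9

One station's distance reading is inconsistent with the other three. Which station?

Solve using three stations at a time. Using P, Q, S (subtract circle equations pairwise → linear system) gives (x, y) ≈ (-6.1, 63.6).
Distances from that point to each station vs reported:
  P: calculated 66.0 vs reported 66.0 → residual 0.0 km
  Q: calculated 93.4 vs reported 93.4 → residual 0.0 km
  R: calculated 63.0 vs reported 39.6 → residual 23.4 km
  S: calculated 59.9 vs reported 59.9 → residual 0.0 km
P, Q, S are mutually consistent (residuals ≈ 0); R is off by 23.4 km.

R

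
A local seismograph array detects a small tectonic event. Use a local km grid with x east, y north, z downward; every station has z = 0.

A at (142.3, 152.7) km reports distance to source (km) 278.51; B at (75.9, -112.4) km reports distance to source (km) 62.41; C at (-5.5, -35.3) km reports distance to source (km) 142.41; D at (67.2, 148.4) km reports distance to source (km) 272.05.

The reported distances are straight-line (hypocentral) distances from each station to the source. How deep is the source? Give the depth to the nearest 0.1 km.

Each station gives a sphere (x−x_i)² + (y−y_i)² + z² = d_i² (stations at z=0).
Subtracting the A sphere from B and C: z² cancels, leaving linear equations in x and y:
-132.8 x − 530.2 y = 48500.80
-295.6 x − 376.0 y = 14996.97
Solving: x ≈ 96.306, y ≈ -115.598 km (keep extra digits for the depth step; rounded: 96.3, -115.6).
Then from the A sphere: z² = 278.51² − (x − 142.3)² − (y − 152.7)² with x = 96.306, y = -115.598, so z ≈ 58.894 ≈ 58.9 km.
Check against D (with the unrounded solution): distance 272.05 ≈ 272.05 km. ✓

z ≈ 58.9 km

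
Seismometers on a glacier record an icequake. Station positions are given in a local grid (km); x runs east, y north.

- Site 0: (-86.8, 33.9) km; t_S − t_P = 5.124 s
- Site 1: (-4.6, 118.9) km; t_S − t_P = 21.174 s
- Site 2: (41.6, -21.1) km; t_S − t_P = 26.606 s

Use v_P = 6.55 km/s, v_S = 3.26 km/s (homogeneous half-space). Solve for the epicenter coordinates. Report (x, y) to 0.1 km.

(-118.9, 42.6)

Distance from S−P lag: d = Δt · v_P v_S / (v_P − v_S) = Δt · (6.55·3.26)/(6.55−3.26) ≈ 6.4903·Δt.
So d_Site 0 = 33.26, d_Site 1 = 137.43, d_Site 2 = 172.68 km.
Circle about each station: (x + 86.8)² + (y − 33.9)² = 33.26²; (x + 4.6)² + (y − 118.9)² = 137.43²; (x − 41.6)² + (y + 21.1)² = 172.68².
Subtracting the Site 0 equation from the Site 1 and Site 2 equations removes the quadratic terms:
164.4 x + 170.0 y = -12305.86
256.8 x − 110.0 y = -35219.83
Solving the 2×2 system: x ≈ -118.9, y ≈ 42.6 km.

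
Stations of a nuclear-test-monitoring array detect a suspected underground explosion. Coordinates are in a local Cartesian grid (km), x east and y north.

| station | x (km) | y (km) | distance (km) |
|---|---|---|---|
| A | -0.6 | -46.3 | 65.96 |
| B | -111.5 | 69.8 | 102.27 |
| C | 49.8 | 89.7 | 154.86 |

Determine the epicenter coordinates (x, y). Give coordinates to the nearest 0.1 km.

(-60.6, -18.9)

Circle about each station: (x + 0.6)² + (y + 46.3)² = 65.96²; (x + 111.5)² + (y − 69.8)² = 102.27²; (x − 49.8)² + (y − 89.7)² = 154.86².
Subtracting the A equation from the B and C equations removes the quadratic terms:
-221.8 x + 232.2 y = 9051.81
100.8 x + 272.0 y = -11248.82
Solving the 2×2 system: x ≈ -60.6, y ≈ -18.9 km.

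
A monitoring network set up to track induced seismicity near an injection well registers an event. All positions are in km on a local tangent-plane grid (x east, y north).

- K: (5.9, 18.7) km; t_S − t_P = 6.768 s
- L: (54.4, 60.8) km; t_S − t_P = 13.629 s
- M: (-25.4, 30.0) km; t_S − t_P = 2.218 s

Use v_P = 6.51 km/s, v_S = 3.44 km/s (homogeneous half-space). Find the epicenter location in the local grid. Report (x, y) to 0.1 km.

Distance from S−P lag: d = Δt · v_P v_S / (v_P − v_S) = Δt · (6.51·3.44)/(6.51−3.44) ≈ 7.2946·Δt.
So d_K = 49.37, d_L = 99.42, d_M = 16.18 km.
Circle about each station: (x − 5.9)² + (y − 18.7)² = 49.37²; (x − 54.4)² + (y − 60.8)² = 99.42²; (x + 25.4)² + (y − 30.0)² = 16.18².
Subtracting the K equation from the L and M equations removes the quadratic terms:
97.0 x + 84.2 y = -1175.44
-62.6 x + 22.6 y = 3336.26
Solving the 2×2 system: x ≈ -41.2, y ≈ 33.5 km.
Check against K (with the unrounded x, y): √((x − 5.9)²+(y − 18.7)²) = 49.37 ≈ 49.37 km. ✓

-41.2 km east, 33.5 km north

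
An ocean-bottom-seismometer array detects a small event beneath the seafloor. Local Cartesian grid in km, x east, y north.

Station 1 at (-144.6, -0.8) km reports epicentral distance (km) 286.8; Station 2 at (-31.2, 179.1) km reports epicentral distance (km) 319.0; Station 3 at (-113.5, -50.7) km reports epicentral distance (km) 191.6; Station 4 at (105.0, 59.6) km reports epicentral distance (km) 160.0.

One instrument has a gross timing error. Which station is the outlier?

Solve using three stations at a time. Using Station 1, Station 2, Station 4 (subtract circle equations pairwise → linear system) gives (x, y) ≈ (124.8, -99.1).
Distances from that point to each station vs reported:
  Station 1: calculated 286.8 vs reported 286.8 → residual 0.0 km
  Station 2: calculated 319.0 vs reported 319.0 → residual 0.0 km
  Station 3: calculated 243.2 vs reported 191.6 → residual 51.6 km
  Station 4: calculated 160.0 vs reported 160.0 → residual 0.0 km
Station 1, Station 2, Station 4 are mutually consistent (residuals ≈ 0); Station 3 is off by 51.6 km.

Station 3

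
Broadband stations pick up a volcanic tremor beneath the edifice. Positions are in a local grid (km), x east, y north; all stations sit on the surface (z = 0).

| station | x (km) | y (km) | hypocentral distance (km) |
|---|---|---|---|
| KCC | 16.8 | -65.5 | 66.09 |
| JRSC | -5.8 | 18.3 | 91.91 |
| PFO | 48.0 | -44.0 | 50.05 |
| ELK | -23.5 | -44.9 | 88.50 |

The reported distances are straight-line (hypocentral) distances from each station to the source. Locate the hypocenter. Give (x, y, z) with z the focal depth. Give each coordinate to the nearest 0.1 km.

(49.4, -36.1, 49.4)

Each station gives a sphere (x−x_i)² + (y−y_i)² + z² = d_i² (stations at z=0).
Subtracting the KCC sphere from JRSC and PFO: z² cancels, leaving linear equations in x and y:
-45.2 x + 167.6 y = -8283.52
62.4 x + 43.0 y = 1530.40
Solving: x ≈ 49.403, y ≈ -36.101 km (keep extra digits for the depth step; rounded: 49.4, -36.1).
Then from the KCC sphere: z² = 66.09² − (x − 16.8)² − (y + 65.5)² with x = 49.403, y = -36.101, so z ≈ 49.403 ≈ 49.4 km.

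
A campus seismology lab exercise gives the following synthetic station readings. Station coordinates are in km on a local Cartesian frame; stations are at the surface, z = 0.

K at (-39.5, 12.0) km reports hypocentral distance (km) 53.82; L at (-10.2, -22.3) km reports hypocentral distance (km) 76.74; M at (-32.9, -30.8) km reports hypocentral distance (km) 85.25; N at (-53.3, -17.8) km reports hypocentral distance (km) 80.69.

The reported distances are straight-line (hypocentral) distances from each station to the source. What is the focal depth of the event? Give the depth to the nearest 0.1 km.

Each station gives a sphere (x−x_i)² + (y−y_i)² + z² = d_i² (stations at z=0).
Subtracting the K sphere from L and M: z² cancels, leaving linear equations in x and y:
58.6 x − 68.6 y = -4095.36
13.2 x − 85.6 y = -4044.17
Solving: x ≈ -17.791, y ≈ 44.502 km (keep extra digits for the depth step; rounded: -17.8, 44.5).
Then from the K sphere: z² = 53.82² − (x + 39.5)² − (y − 12.0)² with x = -17.791, y = 44.502, so z ≈ 36.999 ≈ 37.0 km.

z ≈ 37.0 km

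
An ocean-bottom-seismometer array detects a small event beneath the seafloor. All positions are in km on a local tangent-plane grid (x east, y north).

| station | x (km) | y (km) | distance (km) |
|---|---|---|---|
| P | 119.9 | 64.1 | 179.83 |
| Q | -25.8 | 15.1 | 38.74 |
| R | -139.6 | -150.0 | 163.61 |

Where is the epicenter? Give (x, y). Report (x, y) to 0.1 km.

Circle about each station: (x − 119.9)² + (y − 64.1)² = 179.83²; (x + 25.8)² + (y − 15.1)² = 38.74²; (x + 139.6)² + (y + 150.0)² = 163.61².
Subtracting pairs of circle equations eliminates x²+y² and gives linear equations (the radical axes):
-291.4 x − 98.0 y = 13246.87
-519.0 x − 428.2 y = 29073.94
Solving the 2×2 system: x ≈ -38.2, y ≈ -21.6 km.
Check against P (with the unrounded x, y): √((x − 119.9)²+(y − 64.1)²) = 179.83 ≈ 179.83 km. ✓

x ≈ -38.2 km, y ≈ -21.6 km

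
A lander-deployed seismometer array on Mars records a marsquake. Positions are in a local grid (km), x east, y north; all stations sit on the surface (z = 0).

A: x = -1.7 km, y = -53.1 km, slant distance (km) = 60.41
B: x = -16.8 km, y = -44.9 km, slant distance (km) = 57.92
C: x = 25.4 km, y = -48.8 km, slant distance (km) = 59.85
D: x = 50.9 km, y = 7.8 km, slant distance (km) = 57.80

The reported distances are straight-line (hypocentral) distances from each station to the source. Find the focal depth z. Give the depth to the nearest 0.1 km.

Each station gives a sphere (x−x_i)² + (y−y_i)² + z² = d_i² (stations at z=0).
Subtracting the A sphere from B and C: z² cancels, leaving linear equations in x and y:
-30.2 x + 16.4 y = -229.61
54.2 x + 8.6 y = 271.45
Solving: x ≈ 5.595, y ≈ -3.698 km (keep extra digits for the depth step; rounded: 5.6, -3.7).
Then from the A sphere: z² = 60.41² − (x + 1.7)² − (y + 53.1)² with x = 5.595, y = -3.698, so z ≈ 33.994 ≈ 34.0 km.
Check against D (with the unrounded solution): distance 57.80 ≈ 57.80 km. ✓

depth ≈ 34.0 km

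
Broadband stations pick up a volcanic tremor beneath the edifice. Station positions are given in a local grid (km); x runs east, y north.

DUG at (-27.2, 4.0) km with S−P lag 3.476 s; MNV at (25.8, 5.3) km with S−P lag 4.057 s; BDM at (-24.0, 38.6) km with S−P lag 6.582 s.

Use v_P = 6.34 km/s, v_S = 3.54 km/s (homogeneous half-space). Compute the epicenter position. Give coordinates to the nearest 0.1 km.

-3.0 km east, -9.8 km north

Distance from S−P lag: d = Δt · v_P v_S / (v_P − v_S) = Δt · (6.34·3.54)/(6.34−3.54) ≈ 8.0156·Δt.
So d_DUG = 27.86, d_MNV = 32.52, d_BDM = 52.76 km.
Circle about each station: (x + 27.2)² + (y − 4.0)² = 27.86²; (x − 25.8)² + (y − 5.3)² = 32.52²; (x + 24.0)² + (y − 38.6)² = 52.76².
Subtracting pairs of circle equations eliminates x²+y² and gives linear equations (the radical axes):
106.0 x + 2.6 y = -343.48
6.4 x + 69.2 y = -697.32
Solving the 2×2 system: x ≈ -3.0, y ≈ -9.8 km.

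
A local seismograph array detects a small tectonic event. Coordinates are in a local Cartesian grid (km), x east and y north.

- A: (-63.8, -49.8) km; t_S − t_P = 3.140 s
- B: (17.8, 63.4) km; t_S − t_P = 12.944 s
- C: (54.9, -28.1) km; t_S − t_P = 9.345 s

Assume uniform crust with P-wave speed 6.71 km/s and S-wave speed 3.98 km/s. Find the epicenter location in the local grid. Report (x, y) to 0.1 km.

-33.2 km east, -52.5 km north

Distance from S−P lag: d = Δt · v_P v_S / (v_P − v_S) = Δt · (6.71·3.98)/(6.71−3.98) ≈ 9.7823·Δt.
So d_A = 30.72, d_B = 126.62, d_C = 91.42 km.
Circle about each station: (x + 63.8)² + (y + 49.8)² = 30.72²; (x − 17.8)² + (y − 63.4)² = 126.62²; (x − 54.9)² + (y + 28.1)² = 91.42².
Subtracting the A equation from the B and C equations removes the quadratic terms:
163.2 x + 226.4 y = -17302.99
237.4 x + 43.4 y = -10160.76
Solving the 2×2 system: x ≈ -33.2, y ≈ -52.5 km.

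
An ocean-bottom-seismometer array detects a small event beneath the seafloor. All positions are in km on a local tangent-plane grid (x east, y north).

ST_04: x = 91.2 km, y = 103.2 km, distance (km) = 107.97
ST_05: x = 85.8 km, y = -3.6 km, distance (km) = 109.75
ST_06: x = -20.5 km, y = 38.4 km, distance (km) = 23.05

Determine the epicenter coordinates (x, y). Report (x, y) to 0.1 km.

(-6.1, 56.4)

Circle about each station: (x − 91.2)² + (y − 103.2)² = 107.97²; (x − 85.8)² + (y + 3.6)² = 109.75²; (x + 20.5)² + (y − 38.4)² = 23.05².
Subtracting pairs of circle equations eliminates x²+y² and gives linear equations (the radical axes):
-10.8 x − 213.6 y = -11980.62
-223.4 x − 129.6 y = -5946.65
Solving the 2×2 system: x ≈ -6.1, y ≈ 56.4 km.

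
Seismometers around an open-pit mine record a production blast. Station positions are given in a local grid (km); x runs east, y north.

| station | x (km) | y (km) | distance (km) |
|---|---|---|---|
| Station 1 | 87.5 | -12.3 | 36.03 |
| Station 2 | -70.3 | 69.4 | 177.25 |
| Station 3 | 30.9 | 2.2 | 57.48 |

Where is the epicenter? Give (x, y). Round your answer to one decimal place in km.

67.4 km east, -42.2 km north

Circle about each station: (x − 87.5)² + (y + 12.3)² = 36.03²; (x + 70.3)² + (y − 69.4)² = 177.25²; (x − 30.9)² + (y − 2.2)² = 57.48².
Subtracting the Station 1 equation from the Station 2 and Station 3 equations removes the quadratic terms:
-315.6 x + 163.4 y = -28168.49
-113.2 x + 29.0 y = -8853.68
Solving the 2×2 system: x ≈ 67.4, y ≈ -42.2 km.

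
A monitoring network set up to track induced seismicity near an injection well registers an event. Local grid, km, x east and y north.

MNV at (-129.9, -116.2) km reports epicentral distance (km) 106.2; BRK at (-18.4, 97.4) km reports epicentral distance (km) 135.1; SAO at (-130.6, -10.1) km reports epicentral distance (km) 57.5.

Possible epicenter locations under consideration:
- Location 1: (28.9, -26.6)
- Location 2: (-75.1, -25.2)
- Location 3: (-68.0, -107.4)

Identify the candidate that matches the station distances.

Location 2

For each candidate, compare |candidate − station| to the reported distance:
Location 1: residuals MNV 76.1, BRK 2.4, SAO 102.9 → max 102.9 km
Location 2: residuals MNV 0.0, BRK 0.0, SAO 0.0 → max 0.0 km
Location 3: residuals MNV 43.7, BRK 75.6, SAO 58.2 → max 75.6 km
Only Location 2 has all residuals ≈ 0.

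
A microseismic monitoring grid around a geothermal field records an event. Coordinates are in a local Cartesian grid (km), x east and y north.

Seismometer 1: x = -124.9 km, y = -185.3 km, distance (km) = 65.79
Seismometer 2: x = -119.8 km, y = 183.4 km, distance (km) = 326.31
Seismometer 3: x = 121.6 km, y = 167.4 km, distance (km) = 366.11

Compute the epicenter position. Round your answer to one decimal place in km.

Circle about each station: (x + 124.9)² + (y + 185.3)² = 65.79²; (x + 119.8)² + (y − 183.4)² = 326.31²; (x − 121.6)² + (y − 167.4)² = 366.11².
Subtracting the Seismometer 1 equation from the Seismometer 2 and Seismometer 3 equations removes the quadratic terms:
10.2 x + 737.4 y = -104098.39
493.0 x + 705.4 y = -136834.99
Solving the 2×2 system: x ≈ -77.1, y ≈ -140.1 km.
Check against Seismometer 1 (with the unrounded x, y): √((x + 124.9)²+(y + 185.3)²) = 65.79 ≈ 65.79 km. ✓

(-77.1, -140.1)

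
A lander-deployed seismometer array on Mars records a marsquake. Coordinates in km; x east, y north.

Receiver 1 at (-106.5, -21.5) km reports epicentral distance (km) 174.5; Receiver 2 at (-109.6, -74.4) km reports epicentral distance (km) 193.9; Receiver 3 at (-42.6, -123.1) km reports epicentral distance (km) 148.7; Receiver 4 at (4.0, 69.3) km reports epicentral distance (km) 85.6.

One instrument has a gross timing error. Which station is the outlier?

Solve using three stations at a time. Using Receiver 1, Receiver 2, Receiver 4 (subtract circle equations pairwise → linear system) gives (x, y) ≈ (65.3, 9.4).
Distances from that point to each station vs reported:
  Receiver 1: calculated 174.5 vs reported 174.5 → residual 0.0 km
  Receiver 2: calculated 193.9 vs reported 193.9 → residual 0.0 km
  Receiver 3: calculated 170.9 vs reported 148.7 → residual 22.2 km
  Receiver 4: calculated 85.6 vs reported 85.6 → residual 0.0 km
Receiver 1, Receiver 2, Receiver 4 are mutually consistent (residuals ≈ 0); Receiver 3 is off by 22.2 km.

Receiver 3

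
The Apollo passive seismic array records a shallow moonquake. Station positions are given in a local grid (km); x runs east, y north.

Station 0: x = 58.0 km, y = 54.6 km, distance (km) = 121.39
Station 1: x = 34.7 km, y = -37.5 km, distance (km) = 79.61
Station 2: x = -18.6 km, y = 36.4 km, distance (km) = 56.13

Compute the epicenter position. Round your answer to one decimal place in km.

Circle about each station: (x − 58.0)² + (y − 54.6)² = 121.39²; (x − 34.7)² + (y + 37.5)² = 79.61²; (x + 18.6)² + (y − 36.4)² = 56.13².
Subtracting pairs of circle equations eliminates x²+y² and gives linear equations (the radical axes):
-46.6 x − 184.2 y = 4662.96
-153.2 x − 36.4 y = 6910.72
Solving the 2×2 system: x ≈ -41.6, y ≈ -14.8 km.
Check against Station 0 (with the unrounded x, y): √((x − 58.0)²+(y − 54.6)²) = 121.38 ≈ 121.39 km. ✓

(-41.6, -14.8)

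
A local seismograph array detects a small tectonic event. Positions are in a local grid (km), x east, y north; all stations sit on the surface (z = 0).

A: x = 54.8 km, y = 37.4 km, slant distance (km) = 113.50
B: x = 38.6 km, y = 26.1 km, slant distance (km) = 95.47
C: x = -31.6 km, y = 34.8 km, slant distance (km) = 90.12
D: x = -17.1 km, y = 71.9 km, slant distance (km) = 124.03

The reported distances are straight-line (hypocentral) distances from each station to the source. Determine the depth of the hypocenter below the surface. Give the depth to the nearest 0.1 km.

Each station gives a sphere (x−x_i)² + (y−y_i)² + z² = d_i² (stations at z=0).
Subtracting the A sphere from B and C: z² cancels, leaving linear equations in x and y:
-32.4 x − 22.6 y = 1537.10
-172.8 x − 5.2 y = 2568.44
Solving: x ≈ -13.395, y ≈ -48.810 km (keep extra digits for the depth step; rounded: -13.4, -48.8).
Then from the A sphere: z² = 113.50² − (x − 54.8)² − (y − 37.4)² with x = -13.395, y = -48.810, so z ≈ 28.276 ≈ 28.3 km.

28.3 km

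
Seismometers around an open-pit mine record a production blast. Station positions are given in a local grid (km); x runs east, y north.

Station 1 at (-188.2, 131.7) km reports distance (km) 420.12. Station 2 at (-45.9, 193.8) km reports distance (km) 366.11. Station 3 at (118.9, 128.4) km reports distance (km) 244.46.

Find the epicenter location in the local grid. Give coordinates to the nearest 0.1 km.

Circle about each station: (x + 188.2)² + (y − 131.7)² = 420.12²; (x + 45.9)² + (y − 193.8)² = 366.11²; (x − 118.9)² + (y − 128.4)² = 244.46².
Subtracting the Station 1 equation from the Station 2 and Station 3 equations removes the quadratic terms:
284.6 x + 124.2 y = 29365.40
614.2 x − 6.6 y = 94599.76
Solving the 2×2 system: x ≈ 152.8, y ≈ -113.7 km.

x ≈ 152.8 km, y ≈ -113.7 km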